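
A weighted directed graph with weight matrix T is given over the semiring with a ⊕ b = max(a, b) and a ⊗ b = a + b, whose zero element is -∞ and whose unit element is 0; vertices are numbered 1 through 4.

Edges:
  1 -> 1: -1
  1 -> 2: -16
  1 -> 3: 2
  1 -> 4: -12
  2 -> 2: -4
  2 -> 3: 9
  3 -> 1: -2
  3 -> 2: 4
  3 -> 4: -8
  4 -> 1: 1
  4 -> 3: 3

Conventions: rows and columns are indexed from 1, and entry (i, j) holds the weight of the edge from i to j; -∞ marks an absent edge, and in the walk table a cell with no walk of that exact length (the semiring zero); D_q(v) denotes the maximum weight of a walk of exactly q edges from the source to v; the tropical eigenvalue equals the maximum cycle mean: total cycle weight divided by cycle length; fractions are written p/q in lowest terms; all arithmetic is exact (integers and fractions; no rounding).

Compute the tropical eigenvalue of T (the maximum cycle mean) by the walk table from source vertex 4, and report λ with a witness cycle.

q=0: [-∞, -∞, -∞, 0]
q=1: [1, -∞, 3, -∞]
q=2: [1, 7, 3, -5]
q=3: [1, 7, 16, -5]
q=4: [14, 20, 16, 8]
Optimal cycle mean attained by: cycle 2->3->2, total 9 + 4, length 2.
Answer: λ = 13/2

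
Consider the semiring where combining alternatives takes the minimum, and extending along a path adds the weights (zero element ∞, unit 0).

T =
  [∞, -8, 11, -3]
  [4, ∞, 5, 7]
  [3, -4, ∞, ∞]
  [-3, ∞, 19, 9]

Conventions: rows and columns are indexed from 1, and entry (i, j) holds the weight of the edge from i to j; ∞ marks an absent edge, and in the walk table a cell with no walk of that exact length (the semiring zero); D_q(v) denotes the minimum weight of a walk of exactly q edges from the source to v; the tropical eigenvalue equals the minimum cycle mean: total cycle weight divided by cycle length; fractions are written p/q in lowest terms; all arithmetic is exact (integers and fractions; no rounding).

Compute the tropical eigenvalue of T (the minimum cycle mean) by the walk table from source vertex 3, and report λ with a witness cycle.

q=0: [∞, ∞, 0, ∞]
q=1: [3, -4, ∞, ∞]
q=2: [0, -5, 1, 0]
q=3: [-3, -8, 0, -3]
q=4: [-6, -11, -3, -6]
Optimal cycle mean attained by: cycle 1->4->1, total (-3) + (-3), length 2.
Answer: λ = -3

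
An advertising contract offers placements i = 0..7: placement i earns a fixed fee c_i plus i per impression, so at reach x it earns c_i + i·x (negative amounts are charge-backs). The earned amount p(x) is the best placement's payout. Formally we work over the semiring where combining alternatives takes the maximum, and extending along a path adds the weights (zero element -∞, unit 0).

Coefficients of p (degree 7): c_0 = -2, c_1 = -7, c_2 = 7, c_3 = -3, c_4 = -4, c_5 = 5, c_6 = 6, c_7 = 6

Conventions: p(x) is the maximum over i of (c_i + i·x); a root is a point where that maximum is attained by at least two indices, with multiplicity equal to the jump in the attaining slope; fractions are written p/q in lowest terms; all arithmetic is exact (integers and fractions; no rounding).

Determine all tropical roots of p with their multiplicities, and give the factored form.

hull edge (i=0, c=-2) to (i=2, c=7): slope 9/2, span 2
hull edge (i=2, c=7) to (i=7, c=6): slope -1/5, span 5
Factored form: p(x) = 6 ⊗ (x ⊕ (-9/2)) ⊗ (x ⊕ (-9/2)) ⊗ (x ⊕ 1/5) ⊗ (x ⊕ 1/5) ⊗ (x ⊕ 1/5) ⊗ (x ⊕ 1/5) ⊗ (x ⊕ 1/5)
Answer: roots = -9/2 (mult 2), 1/5 (mult 5)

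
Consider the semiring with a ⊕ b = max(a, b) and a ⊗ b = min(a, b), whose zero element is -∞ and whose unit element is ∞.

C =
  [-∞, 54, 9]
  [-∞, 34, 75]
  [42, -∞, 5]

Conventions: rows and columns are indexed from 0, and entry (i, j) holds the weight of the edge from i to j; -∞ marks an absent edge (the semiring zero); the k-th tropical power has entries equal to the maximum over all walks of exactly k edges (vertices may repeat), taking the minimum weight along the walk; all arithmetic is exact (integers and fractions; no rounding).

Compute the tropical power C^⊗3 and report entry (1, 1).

C^⊗2:
  [9, 34, 54]
  [42, 34, 34]
  [5, 42, 9]
C^⊗3:
  [42, 34, 34]
  [34, 42, 34]
  [9, 34, 42]
Key observation: the optimum is the walk 1->2->0->1, with weight 75 min 42 min 54 = 42.
Optimal value attained by: walk 1->2->0->1.
Answer: (C^⊗3)[1][1] = 42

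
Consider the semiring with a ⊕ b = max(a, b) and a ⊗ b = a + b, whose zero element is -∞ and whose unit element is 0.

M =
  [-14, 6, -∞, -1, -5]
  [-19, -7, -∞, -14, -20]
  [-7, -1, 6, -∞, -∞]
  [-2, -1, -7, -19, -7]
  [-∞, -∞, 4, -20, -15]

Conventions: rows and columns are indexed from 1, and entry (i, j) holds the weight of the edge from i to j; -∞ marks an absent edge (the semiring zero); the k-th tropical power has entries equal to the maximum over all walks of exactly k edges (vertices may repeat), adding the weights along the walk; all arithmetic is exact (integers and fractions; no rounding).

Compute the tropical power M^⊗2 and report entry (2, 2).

M^⊗2:
  [-3, -1, -1, -8, -8]
  [-16, -13, -16, -20, -21]
  [-1, 5, 12, -8, -12]
  [-14, 4, -1, -3, -7]
  [-3, 3, 10, -35, -27]
Key observation: the optimum is the walk 2->1->2, with weight (-19) + 6 = -13.
Optimal value attained by: walk 2->1->2.
Answer: (M^⊗2)[2][2] = -13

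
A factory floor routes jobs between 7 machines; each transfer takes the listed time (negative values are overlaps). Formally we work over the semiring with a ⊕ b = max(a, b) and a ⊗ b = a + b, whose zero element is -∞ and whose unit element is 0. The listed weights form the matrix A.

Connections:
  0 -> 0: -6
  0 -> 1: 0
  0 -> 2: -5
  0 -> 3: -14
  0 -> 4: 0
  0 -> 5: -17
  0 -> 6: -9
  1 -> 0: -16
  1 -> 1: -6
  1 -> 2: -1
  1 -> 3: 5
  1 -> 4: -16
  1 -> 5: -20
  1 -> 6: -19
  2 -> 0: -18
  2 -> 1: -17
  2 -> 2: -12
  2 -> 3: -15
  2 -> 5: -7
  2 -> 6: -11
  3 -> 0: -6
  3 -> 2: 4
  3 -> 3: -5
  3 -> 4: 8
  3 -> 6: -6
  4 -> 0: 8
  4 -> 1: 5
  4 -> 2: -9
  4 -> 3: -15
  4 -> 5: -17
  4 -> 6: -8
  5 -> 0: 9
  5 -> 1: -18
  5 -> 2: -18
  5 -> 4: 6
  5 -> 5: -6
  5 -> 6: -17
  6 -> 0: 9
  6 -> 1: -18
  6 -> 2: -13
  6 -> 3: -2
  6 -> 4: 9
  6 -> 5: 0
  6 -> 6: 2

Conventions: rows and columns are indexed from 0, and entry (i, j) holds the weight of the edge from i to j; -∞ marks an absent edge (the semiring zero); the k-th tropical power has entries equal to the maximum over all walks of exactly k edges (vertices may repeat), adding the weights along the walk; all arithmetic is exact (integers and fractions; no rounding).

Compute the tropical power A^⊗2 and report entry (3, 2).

A^⊗2:
  [8, 5, -1, 5, 0, -9, -7]
  [-1, -11, 9, 0, 13, -8, -1]
  [2, -18, -11, -12, -1, -11, -9]
  [16, 13, -1, -7, 3, -3, 0]
  [2, 8, 4, 10, 8, -8, -1]
  [14, 11, 4, -5, 9, -8, 0]
  [17, 14, 4, 0, 11, 2, 4]
Key observation: the optimum is the walk 3->3->2, with weight (-5) + 4 = -1.
Optimal value attained by: walk 3->3->2.
Answer: (A^⊗2)[3][2] = -1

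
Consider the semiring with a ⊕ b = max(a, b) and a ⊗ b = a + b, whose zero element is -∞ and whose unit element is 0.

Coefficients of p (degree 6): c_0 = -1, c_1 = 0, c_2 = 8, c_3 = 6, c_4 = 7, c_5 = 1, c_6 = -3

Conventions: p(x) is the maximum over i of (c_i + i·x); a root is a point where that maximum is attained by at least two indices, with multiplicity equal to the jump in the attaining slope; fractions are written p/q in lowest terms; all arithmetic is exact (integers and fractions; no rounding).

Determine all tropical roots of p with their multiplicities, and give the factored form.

hull edge (i=0, c=-1) to (i=2, c=8): slope 9/2, span 2
hull edge (i=2, c=8) to (i=4, c=7): slope -1/2, span 2
hull edge (i=4, c=7) to (i=6, c=-3): slope -5, span 2
Factored form: p(x) = -3 ⊗ (x ⊕ (-9/2)) ⊗ (x ⊕ (-9/2)) ⊗ (x ⊕ 1/2) ⊗ (x ⊕ 1/2) ⊗ (x ⊕ 5) ⊗ (x ⊕ 5)
Answer: roots = -9/2 (mult 2), 1/2 (mult 2), 5 (mult 2)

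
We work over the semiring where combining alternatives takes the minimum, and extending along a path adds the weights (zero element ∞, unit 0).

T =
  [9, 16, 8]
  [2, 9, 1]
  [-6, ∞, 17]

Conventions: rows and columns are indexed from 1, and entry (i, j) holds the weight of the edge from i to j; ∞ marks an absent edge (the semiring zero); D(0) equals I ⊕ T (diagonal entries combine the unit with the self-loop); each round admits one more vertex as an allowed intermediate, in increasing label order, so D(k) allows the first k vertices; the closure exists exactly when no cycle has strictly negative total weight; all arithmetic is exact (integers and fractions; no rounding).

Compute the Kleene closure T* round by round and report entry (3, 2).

D(0):
  [0, 16, 8]
  [2, 0, 1]
  [-6, ∞, 0]
D(1):
  [0, 16, 8]
  [2, 0, 1]
  [-6, 10, 0]
D(2):
  [0, 16, 8]
  [2, 0, 1]
  [-6, 10, 0]
D(3):
  [0, 16, 8]
  [-5, 0, 1]
  [-6, 10, 0]
Answer: T*[3][2] = 10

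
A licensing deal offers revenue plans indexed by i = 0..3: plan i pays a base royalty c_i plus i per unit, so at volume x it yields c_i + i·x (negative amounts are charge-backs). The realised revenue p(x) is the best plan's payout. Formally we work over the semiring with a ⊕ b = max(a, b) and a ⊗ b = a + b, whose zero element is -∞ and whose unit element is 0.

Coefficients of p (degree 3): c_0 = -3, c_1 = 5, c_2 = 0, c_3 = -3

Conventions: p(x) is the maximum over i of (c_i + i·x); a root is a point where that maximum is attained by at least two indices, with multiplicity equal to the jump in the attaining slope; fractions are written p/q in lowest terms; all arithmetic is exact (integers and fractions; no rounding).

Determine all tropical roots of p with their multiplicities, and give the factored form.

hull edge (i=0, c=-3) to (i=1, c=5): slope 8, span 1
hull edge (i=1, c=5) to (i=3, c=-3): slope -4, span 2
Factored form: p(x) = -3 ⊗ (x ⊕ (-8)) ⊗ (x ⊕ 4) ⊗ (x ⊕ 4)
Answer: roots = -8 (mult 1), 4 (mult 2)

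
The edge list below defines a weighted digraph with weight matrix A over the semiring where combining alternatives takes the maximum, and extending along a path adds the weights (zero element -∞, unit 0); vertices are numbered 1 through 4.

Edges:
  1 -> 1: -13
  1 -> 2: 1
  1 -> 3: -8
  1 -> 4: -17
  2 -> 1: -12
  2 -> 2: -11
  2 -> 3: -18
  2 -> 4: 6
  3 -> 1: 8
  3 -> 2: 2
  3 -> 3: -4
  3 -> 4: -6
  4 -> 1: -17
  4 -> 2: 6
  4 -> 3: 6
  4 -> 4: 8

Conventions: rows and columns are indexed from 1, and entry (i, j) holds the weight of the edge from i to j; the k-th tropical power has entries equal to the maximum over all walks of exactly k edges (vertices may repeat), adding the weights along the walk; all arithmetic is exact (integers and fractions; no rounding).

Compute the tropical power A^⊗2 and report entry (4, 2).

A^⊗2:
  [0, -6, -11, 7]
  [-10, 12, 12, 14]
  [4, 9, 0, 8]
  [14, 14, 14, 16]
Key observation: the optimum is the walk 4->4->2, with weight 8 + 6 = 14.
Optimal value attained by: walk 4->4->2.
Answer: (A^⊗2)[4][2] = 14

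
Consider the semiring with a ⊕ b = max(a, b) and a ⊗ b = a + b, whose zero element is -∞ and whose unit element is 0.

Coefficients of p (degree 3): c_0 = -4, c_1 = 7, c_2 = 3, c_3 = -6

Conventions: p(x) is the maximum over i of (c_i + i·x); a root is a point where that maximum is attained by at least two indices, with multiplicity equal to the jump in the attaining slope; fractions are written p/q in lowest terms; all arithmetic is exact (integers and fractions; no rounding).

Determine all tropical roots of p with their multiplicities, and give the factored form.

hull edge (i=0, c=-4) to (i=1, c=7): slope 11, span 1
hull edge (i=1, c=7) to (i=2, c=3): slope -4, span 1
hull edge (i=2, c=3) to (i=3, c=-6): slope -9, span 1
Factored form: p(x) = -6 ⊗ (x ⊕ (-11)) ⊗ (x ⊕ 4) ⊗ (x ⊕ 9)
Answer: roots = -11 (mult 1), 4 (mult 1), 9 (mult 1)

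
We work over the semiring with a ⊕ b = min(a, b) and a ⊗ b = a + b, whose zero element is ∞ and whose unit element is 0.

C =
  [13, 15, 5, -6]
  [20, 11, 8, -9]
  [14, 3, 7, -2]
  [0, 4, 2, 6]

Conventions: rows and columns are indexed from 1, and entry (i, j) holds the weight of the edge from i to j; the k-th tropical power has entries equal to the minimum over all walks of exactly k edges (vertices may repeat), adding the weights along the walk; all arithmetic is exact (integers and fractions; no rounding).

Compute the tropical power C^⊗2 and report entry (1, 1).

C^⊗2:
  [-6, -2, -4, 0]
  [-9, -5, -7, -3]
  [-2, 2, 0, -6]
  [6, 5, 5, -6]
Key observation: the optimum is the walk 1->4->1, with weight (-6) + 0 = -6.
Optimal value attained by: walk 1->4->1.
Answer: (C^⊗2)[1][1] = -6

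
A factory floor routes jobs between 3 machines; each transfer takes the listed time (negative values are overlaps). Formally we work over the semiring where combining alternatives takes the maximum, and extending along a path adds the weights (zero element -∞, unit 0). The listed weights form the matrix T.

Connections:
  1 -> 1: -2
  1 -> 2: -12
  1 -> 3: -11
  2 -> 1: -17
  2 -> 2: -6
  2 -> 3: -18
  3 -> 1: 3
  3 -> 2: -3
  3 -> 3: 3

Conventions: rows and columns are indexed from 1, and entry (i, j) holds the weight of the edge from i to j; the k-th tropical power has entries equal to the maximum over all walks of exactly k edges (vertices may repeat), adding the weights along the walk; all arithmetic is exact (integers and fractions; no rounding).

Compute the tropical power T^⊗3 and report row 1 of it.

T^⊗2:
  [-4, -14, -8]
  [-15, -12, -15]
  [6, 0, 6]
T^⊗3:
  [-5, -11, -5]
  [-12, -18, -12]
  [9, 3, 9]
Answer: row 1 of T^⊗3 = [-5, -11, -5]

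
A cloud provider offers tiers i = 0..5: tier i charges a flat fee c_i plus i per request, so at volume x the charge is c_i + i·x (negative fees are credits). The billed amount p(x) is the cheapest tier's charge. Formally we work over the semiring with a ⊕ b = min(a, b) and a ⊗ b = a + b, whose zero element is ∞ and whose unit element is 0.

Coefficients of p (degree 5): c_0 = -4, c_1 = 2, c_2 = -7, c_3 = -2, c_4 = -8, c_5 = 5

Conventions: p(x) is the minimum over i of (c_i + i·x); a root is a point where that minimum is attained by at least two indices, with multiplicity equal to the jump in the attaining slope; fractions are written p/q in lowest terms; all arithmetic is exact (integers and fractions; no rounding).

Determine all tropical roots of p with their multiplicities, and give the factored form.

hull edge (i=0, c=-4) to (i=2, c=-7): slope -3/2, span 2
hull edge (i=2, c=-7) to (i=4, c=-8): slope -1/2, span 2
hull edge (i=4, c=-8) to (i=5, c=5): slope 13, span 1
Factored form: p(x) = 5 ⊗ (x ⊕ (-13)) ⊗ (x ⊕ 1/2) ⊗ (x ⊕ 1/2) ⊗ (x ⊕ 3/2) ⊗ (x ⊕ 3/2)
Answer: roots = -13 (mult 1), 1/2 (mult 2), 3/2 (mult 2)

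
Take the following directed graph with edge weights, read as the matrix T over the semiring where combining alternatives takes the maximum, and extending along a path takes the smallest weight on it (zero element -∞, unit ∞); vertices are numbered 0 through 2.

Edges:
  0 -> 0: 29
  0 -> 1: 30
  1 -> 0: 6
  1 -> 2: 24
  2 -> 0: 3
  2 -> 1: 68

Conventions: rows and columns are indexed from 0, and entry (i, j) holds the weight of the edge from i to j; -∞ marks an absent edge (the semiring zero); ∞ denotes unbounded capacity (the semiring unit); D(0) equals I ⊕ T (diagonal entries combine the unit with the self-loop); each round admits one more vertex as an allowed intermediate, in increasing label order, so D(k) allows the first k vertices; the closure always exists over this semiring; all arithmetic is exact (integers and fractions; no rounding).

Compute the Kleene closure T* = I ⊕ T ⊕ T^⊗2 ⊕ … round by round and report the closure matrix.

D(0):
  [∞, 30, -∞]
  [6, ∞, 24]
  [3, 68, ∞]
D(1):
  [∞, 30, -∞]
  [6, ∞, 24]
  [3, 68, ∞]
D(2):
  [∞, 30, 24]
  [6, ∞, 24]
  [6, 68, ∞]
D(3):
  [∞, 30, 24]
  [6, ∞, 24]
  [6, 68, ∞]
Answer: T* = [[∞, 30, 24], [6, ∞, 24], [6, 68, ∞]]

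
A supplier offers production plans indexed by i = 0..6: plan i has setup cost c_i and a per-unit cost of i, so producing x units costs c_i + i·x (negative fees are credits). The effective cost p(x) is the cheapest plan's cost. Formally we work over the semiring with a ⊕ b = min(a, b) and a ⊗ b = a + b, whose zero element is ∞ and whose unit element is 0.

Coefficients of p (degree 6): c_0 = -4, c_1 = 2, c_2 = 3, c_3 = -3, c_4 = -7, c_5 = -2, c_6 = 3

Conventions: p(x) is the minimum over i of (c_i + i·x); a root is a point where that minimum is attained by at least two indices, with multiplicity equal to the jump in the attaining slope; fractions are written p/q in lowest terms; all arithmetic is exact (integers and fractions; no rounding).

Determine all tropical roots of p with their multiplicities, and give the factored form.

hull edge (i=0, c=-4) to (i=4, c=-7): slope -3/4, span 4
hull edge (i=4, c=-7) to (i=6, c=3): slope 5, span 2
Factored form: p(x) = 3 ⊗ (x ⊕ (-5)) ⊗ (x ⊕ (-5)) ⊗ (x ⊕ 3/4) ⊗ (x ⊕ 3/4) ⊗ (x ⊕ 3/4) ⊗ (x ⊕ 3/4)
Answer: roots = -5 (mult 2), 3/4 (mult 4)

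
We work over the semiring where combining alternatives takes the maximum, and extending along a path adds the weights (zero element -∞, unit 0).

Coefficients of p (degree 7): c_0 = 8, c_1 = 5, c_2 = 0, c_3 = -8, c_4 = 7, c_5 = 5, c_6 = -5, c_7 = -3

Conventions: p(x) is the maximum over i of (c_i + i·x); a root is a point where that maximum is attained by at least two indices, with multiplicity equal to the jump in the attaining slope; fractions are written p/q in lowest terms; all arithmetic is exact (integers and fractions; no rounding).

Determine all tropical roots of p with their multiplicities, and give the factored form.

hull edge (i=0, c=8) to (i=4, c=7): slope -1/4, span 4
hull edge (i=4, c=7) to (i=5, c=5): slope -2, span 1
hull edge (i=5, c=5) to (i=7, c=-3): slope -4, span 2
Factored form: p(x) = -3 ⊗ (x ⊕ 1/4) ⊗ (x ⊕ 1/4) ⊗ (x ⊕ 1/4) ⊗ (x ⊕ 1/4) ⊗ (x ⊕ 2) ⊗ (x ⊕ 4) ⊗ (x ⊕ 4)
Answer: roots = 1/4 (mult 4), 2 (mult 1), 4 (mult 2)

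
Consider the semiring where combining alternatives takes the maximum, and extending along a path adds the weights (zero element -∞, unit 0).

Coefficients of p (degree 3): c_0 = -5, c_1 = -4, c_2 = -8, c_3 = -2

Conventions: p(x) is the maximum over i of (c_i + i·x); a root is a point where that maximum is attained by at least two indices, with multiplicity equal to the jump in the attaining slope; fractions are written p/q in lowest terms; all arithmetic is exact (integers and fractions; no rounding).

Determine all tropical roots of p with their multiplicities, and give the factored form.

hull edge (i=0, c=-5) to (i=3, c=-2): slope 1, span 3
Factored form: p(x) = -2 ⊗ (x ⊕ (-1)) ⊗ (x ⊕ (-1)) ⊗ (x ⊕ (-1))
Answer: roots = -1 (mult 3)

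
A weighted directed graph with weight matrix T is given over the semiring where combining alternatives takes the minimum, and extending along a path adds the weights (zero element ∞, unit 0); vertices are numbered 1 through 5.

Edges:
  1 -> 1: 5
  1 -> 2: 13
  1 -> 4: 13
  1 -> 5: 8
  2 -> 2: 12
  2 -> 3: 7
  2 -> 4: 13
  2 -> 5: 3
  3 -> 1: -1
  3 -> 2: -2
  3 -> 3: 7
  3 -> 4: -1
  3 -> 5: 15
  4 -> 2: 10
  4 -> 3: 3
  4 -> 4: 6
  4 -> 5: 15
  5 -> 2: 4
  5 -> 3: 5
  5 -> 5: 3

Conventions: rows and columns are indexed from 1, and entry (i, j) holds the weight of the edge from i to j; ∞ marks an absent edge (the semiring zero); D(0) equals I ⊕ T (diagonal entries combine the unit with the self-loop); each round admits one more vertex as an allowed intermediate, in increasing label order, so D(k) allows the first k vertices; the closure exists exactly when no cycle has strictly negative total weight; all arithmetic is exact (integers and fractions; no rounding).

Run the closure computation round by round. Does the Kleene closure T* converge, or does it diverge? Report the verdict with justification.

D(0):
  [0, 13, ∞, 13, 8]
  [∞, 0, 7, 13, 3]
  [-1, -2, 0, -1, 15]
  [∞, 10, 3, 0, 15]
  [∞, 4, 5, ∞, 0]
D(1):
  [0, 13, ∞, 13, 8]
  [∞, 0, 7, 13, 3]
  [-1, -2, 0, -1, 7]
  [∞, 10, 3, 0, 15]
  [∞, 4, 5, ∞, 0]
D(2):
  [0, 13, 20, 13, 8]
  [∞, 0, 7, 13, 3]
  [-1, -2, 0, -1, 1]
  [∞, 10, 3, 0, 13]
  [∞, 4, 5, 17, 0]
D(3):
  [0, 13, 20, 13, 8]
  [6, 0, 7, 6, 3]
  [-1, -2, 0, -1, 1]
  [2, 1, 3, 0, 4]
  [4, 3, 5, 4, 0]
D(4):
  [0, 13, 16, 13, 8]
  [6, 0, 7, 6, 3]
  [-1, -2, 0, -1, 1]
  [2, 1, 3, 0, 4]
  [4, 3, 5, 4, 0]
D(5):
  [0, 11, 13, 12, 8]
  [6, 0, 7, 6, 3]
  [-1, -2, 0, -1, 1]
  [2, 1, 3, 0, 4]
  [4, 3, 5, 4, 0]
Key observation: every diagonal entry stays at the unit through all rounds, so no improving cycle exists.
Answer: CONVERGES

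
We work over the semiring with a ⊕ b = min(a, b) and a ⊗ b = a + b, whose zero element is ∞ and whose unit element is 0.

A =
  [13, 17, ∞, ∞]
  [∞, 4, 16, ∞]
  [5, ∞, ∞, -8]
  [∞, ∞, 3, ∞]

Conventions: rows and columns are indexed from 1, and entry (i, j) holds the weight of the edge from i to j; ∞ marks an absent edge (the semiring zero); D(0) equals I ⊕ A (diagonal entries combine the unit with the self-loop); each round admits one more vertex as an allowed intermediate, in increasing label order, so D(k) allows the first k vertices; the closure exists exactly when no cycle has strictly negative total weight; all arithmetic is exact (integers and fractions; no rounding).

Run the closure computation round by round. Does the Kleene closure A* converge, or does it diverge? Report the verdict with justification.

D(0):
  [0, 17, ∞, ∞]
  [∞, 0, 16, ∞]
  [5, ∞, 0, -8]
  [∞, ∞, 3, 0]
D(1):
  [0, 17, ∞, ∞]
  [∞, 0, 16, ∞]
  [5, 22, 0, -8]
  [∞, ∞, 3, 0]
D(2):
  [0, 17, 33, ∞]
  [∞, 0, 16, ∞]
  [5, 22, 0, -8]
  [∞, ∞, 3, 0]
Detection: at round 3, diagonal entry (4, 4) turns strictly negative.
Key observation: the cycle 4->3->4 has total weight 3 + (-8), which is strictly negative.
Answer: DIVERGES — negative cycle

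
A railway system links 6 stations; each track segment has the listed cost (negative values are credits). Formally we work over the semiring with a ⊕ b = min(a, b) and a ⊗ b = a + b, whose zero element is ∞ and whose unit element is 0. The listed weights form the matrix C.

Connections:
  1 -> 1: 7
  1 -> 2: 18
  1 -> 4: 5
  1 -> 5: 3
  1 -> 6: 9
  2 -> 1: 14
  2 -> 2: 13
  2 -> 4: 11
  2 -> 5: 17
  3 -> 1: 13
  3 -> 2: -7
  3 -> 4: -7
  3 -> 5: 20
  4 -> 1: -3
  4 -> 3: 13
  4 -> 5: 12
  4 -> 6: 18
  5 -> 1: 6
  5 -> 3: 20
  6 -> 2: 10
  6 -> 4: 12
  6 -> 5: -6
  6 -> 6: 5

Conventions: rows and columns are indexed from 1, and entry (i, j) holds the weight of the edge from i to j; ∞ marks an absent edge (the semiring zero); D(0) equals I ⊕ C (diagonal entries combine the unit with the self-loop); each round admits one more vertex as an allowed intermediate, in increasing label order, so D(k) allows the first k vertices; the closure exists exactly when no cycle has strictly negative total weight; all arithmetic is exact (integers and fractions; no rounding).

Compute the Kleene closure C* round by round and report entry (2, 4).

D(0):
  [0, 18, ∞, 5, 3, 9]
  [14, 0, ∞, 11, 17, ∞]
  [13, -7, 0, -7, 20, ∞]
  [-3, ∞, 13, 0, 12, 18]
  [6, ∞, 20, ∞, 0, ∞]
  [∞, 10, ∞, 12, -6, 0]
D(1):
  [0, 18, ∞, 5, 3, 9]
  [14, 0, ∞, 11, 17, 23]
  [13, -7, 0, -7, 16, 22]
  [-3, 15, 13, 0, 0, 6]
  [6, 24, 20, 11, 0, 15]
  [∞, 10, ∞, 12, -6, 0]
D(2):
  [0, 18, ∞, 5, 3, 9]
  [14, 0, ∞, 11, 17, 23]
  [7, -7, 0, -7, 10, 16]
  [-3, 15, 13, 0, 0, 6]
  [6, 24, 20, 11, 0, 15]
  [24, 10, ∞, 12, -6, 0]
D(3):
  [0, 18, ∞, 5, 3, 9]
  [14, 0, ∞, 11, 17, 23]
  [7, -7, 0, -7, 10, 16]
  [-3, 6, 13, 0, 0, 6]
  [6, 13, 20, 11, 0, 15]
  [24, 10, ∞, 12, -6, 0]
D(4):
  [0, 11, 18, 5, 3, 9]
  [8, 0, 24, 11, 11, 17]
  [-10, -7, 0, -7, -7, -1]
  [-3, 6, 13, 0, 0, 6]
  [6, 13, 20, 11, 0, 15]
  [9, 10, 25, 12, -6, 0]
D(5):
  [0, 11, 18, 5, 3, 9]
  [8, 0, 24, 11, 11, 17]
  [-10, -7, 0, -7, -7, -1]
  [-3, 6, 13, 0, 0, 6]
  [6, 13, 20, 11, 0, 15]
  [0, 7, 14, 5, -6, 0]
D(6):
  [0, 11, 18, 5, 3, 9]
  [8, 0, 24, 11, 11, 17]
  [-10, -7, 0, -7, -7, -1]
  [-3, 6, 13, 0, 0, 6]
  [6, 13, 20, 11, 0, 15]
  [0, 7, 14, 5, -6, 0]
Answer: C*[2][4] = 11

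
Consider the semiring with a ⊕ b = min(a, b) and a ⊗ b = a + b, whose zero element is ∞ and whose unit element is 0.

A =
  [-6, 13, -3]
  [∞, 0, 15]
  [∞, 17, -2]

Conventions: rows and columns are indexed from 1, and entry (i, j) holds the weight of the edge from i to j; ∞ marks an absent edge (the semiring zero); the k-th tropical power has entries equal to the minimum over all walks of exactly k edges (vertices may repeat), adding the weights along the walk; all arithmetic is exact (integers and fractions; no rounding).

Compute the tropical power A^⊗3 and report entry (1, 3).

A^⊗2:
  [-12, 7, -9]
  [∞, 0, 13]
  [∞, 15, -4]
A^⊗3:
  [-18, 1, -15]
  [∞, 0, 11]
  [∞, 13, -6]
Key observation: the optimum is the walk 1->1->1->3, with weight (-6) + (-6) + (-3) = -15.
Optimal value attained by: walk 1->1->1->3.
Answer: (A^⊗3)[1][3] = -15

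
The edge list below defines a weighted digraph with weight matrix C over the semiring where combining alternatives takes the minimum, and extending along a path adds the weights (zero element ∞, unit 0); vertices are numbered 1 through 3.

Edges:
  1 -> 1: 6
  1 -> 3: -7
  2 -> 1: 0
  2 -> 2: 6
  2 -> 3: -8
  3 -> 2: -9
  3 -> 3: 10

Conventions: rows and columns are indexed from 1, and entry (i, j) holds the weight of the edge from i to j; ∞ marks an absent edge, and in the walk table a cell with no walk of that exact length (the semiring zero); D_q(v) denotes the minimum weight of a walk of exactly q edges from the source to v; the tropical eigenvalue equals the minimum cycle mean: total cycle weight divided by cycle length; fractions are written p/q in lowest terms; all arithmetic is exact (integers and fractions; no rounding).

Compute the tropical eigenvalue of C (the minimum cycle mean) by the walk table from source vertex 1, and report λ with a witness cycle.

q=0: [0, ∞, ∞]
q=1: [6, ∞, -7]
q=2: [12, -16, -1]
q=3: [-16, -10, -24]
Optimal cycle mean attained by: cycle 2->3->2, total (-8) + (-9), length 2.
Answer: λ = -17/2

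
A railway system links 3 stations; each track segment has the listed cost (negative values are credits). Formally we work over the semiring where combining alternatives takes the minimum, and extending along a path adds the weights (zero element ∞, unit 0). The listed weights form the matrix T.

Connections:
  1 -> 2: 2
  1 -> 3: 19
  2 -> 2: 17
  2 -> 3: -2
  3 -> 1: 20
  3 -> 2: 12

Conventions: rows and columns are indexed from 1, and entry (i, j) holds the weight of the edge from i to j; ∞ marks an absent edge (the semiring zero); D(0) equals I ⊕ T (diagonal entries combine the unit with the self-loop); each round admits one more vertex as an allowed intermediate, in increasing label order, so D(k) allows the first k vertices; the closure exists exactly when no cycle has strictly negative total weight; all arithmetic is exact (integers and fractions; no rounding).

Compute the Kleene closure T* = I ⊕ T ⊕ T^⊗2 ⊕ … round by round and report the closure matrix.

D(0):
  [0, 2, 19]
  [∞, 0, -2]
  [20, 12, 0]
D(1):
  [0, 2, 19]
  [∞, 0, -2]
  [20, 12, 0]
D(2):
  [0, 2, 0]
  [∞, 0, -2]
  [20, 12, 0]
D(3):
  [0, 2, 0]
  [18, 0, -2]
  [20, 12, 0]
Answer: T* = [[0, 2, 0], [18, 0, -2], [20, 12, 0]]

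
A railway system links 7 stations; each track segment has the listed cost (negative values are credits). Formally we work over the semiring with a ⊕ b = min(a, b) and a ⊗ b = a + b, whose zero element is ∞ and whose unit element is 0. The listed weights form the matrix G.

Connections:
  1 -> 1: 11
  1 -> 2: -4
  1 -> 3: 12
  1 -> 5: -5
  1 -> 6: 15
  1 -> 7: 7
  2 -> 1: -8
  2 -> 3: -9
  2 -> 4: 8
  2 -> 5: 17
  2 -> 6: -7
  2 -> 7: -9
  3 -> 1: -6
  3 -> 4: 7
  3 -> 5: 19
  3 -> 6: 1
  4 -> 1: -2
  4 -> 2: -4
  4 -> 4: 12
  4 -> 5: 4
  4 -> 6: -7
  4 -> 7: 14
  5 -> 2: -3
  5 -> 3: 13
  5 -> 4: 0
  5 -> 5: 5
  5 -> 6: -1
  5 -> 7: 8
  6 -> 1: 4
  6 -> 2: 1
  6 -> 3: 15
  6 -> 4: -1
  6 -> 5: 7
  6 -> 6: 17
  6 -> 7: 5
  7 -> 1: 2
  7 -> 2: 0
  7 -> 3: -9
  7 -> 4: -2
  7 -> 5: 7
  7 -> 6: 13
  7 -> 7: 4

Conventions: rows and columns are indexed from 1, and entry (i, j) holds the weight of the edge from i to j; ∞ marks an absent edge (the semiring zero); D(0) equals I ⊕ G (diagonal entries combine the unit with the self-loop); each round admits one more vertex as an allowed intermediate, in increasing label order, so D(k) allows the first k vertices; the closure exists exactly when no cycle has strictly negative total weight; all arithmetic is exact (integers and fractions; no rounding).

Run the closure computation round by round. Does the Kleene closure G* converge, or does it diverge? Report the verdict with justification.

D(0):
  [0, -4, 12, ∞, -5, 15, 7]
  [-8, 0, -9, 8, 17, -7, -9]
  [-6, ∞, 0, 7, 19, 1, ∞]
  [-2, -4, ∞, 0, 4, -7, 14]
  [∞, -3, 13, 0, 0, -1, 8]
  [4, 1, 15, -1, 7, 0, 5]
  [2, 0, -9, -2, 7, 13, 0]
Detection: at round 1, diagonal entry (2, 2) turns strictly negative.
Key observation: the cycle 2->1->2 has total weight (-8) + (-4), which is strictly negative.
Answer: DIVERGES — negative cycle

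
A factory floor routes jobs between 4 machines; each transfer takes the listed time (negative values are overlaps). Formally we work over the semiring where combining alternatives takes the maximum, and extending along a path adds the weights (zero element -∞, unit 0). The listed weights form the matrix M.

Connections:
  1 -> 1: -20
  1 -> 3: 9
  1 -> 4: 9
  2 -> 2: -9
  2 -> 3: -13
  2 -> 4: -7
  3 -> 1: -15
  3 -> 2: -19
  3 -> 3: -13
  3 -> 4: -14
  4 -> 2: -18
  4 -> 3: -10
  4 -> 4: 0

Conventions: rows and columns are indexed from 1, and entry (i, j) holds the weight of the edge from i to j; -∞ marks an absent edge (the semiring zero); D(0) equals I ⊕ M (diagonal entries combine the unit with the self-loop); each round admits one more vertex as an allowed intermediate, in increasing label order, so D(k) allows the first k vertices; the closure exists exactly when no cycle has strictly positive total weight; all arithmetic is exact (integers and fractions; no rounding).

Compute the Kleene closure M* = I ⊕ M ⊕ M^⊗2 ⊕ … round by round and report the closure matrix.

D(0):
  [0, -∞, 9, 9]
  [-∞, 0, -13, -7]
  [-15, -19, 0, -14]
  [-∞, -18, -10, 0]
D(1):
  [0, -∞, 9, 9]
  [-∞, 0, -13, -7]
  [-15, -19, 0, -6]
  [-∞, -18, -10, 0]
D(2):
  [0, -∞, 9, 9]
  [-∞, 0, -13, -7]
  [-15, -19, 0, -6]
  [-∞, -18, -10, 0]
D(3):
  [0, -10, 9, 9]
  [-28, 0, -13, -7]
  [-15, -19, 0, -6]
  [-25, -18, -10, 0]
D(4):
  [0, -9, 9, 9]
  [-28, 0, -13, -7]
  [-15, -19, 0, -6]
  [-25, -18, -10, 0]
Answer: M* = [[0, -9, 9, 9], [-28, 0, -13, -7], [-15, -19, 0, -6], [-25, -18, -10, 0]]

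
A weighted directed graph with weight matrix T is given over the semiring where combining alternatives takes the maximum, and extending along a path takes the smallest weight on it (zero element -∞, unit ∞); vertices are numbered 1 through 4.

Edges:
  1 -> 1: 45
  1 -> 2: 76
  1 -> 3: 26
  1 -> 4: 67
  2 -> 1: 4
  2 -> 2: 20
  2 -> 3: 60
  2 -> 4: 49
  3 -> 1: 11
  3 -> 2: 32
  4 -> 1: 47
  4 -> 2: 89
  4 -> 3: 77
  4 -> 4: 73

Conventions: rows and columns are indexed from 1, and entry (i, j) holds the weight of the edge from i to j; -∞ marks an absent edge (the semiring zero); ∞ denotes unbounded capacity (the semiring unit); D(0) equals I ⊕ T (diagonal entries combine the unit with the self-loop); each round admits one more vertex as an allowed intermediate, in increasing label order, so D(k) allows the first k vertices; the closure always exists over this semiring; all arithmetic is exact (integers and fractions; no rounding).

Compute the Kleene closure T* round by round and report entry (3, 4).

D(0):
  [∞, 76, 26, 67]
  [4, ∞, 60, 49]
  [11, 32, ∞, -∞]
  [47, 89, 77, ∞]
D(1):
  [∞, 76, 26, 67]
  [4, ∞, 60, 49]
  [11, 32, ∞, 11]
  [47, 89, 77, ∞]
D(2):
  [∞, 76, 60, 67]
  [4, ∞, 60, 49]
  [11, 32, ∞, 32]
  [47, 89, 77, ∞]
D(3):
  [∞, 76, 60, 67]
  [11, ∞, 60, 49]
  [11, 32, ∞, 32]
  [47, 89, 77, ∞]
D(4):
  [∞, 76, 67, 67]
  [47, ∞, 60, 49]
  [32, 32, ∞, 32]
  [47, 89, 77, ∞]
Answer: T*[3][4] = 32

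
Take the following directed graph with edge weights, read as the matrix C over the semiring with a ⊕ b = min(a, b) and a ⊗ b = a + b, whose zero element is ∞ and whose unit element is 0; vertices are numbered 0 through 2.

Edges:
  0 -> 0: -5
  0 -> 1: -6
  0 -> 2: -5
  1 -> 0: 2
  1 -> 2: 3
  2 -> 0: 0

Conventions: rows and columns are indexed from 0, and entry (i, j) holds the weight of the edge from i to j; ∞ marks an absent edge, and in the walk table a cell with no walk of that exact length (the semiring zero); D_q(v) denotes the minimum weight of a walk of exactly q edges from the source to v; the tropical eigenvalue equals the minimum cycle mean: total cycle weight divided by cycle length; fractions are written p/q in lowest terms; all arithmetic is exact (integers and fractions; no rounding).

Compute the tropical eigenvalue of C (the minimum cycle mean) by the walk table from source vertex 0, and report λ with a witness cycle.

q=0: [0, ∞, ∞]
q=1: [-5, -6, -5]
q=2: [-10, -11, -10]
q=3: [-15, -16, -15]
Optimal cycle mean attained by: cycle 0->0, total (-5), length 1.
Answer: λ = -5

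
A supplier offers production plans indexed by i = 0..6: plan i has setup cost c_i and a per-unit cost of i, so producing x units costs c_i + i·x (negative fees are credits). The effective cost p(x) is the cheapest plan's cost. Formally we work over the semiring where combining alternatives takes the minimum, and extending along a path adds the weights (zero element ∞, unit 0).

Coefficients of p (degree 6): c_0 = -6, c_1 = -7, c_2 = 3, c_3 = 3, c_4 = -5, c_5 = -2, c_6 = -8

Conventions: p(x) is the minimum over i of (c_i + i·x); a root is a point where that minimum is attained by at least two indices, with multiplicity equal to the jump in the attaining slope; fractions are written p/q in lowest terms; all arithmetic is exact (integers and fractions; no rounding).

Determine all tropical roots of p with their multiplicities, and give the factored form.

hull edge (i=0, c=-6) to (i=1, c=-7): slope -1, span 1
hull edge (i=1, c=-7) to (i=6, c=-8): slope -1/5, span 5
Factored form: p(x) = -8 ⊗ (x ⊕ 1/5) ⊗ (x ⊕ 1/5) ⊗ (x ⊕ 1/5) ⊗ (x ⊕ 1/5) ⊗ (x ⊕ 1/5) ⊗ (x ⊕ 1)
Answer: roots = 1/5 (mult 5), 1 (mult 1)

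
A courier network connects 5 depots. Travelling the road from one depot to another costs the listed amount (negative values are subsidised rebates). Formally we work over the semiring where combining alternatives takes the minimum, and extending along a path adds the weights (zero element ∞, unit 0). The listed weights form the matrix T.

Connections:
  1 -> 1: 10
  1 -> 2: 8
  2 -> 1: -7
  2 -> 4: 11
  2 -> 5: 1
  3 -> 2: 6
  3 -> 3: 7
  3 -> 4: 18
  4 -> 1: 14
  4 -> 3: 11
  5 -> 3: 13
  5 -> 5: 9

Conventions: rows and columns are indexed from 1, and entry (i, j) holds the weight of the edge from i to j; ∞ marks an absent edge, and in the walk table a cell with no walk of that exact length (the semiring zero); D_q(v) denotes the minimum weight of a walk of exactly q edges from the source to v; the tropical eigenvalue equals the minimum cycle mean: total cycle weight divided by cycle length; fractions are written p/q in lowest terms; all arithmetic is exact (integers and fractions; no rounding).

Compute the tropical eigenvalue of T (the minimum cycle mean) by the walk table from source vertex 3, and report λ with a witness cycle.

q=0: [∞, ∞, 0, ∞, ∞]
q=1: [∞, 6, 7, 18, ∞]
q=2: [-1, 13, 14, 17, 7]
q=3: [6, 7, 20, 24, 14]
q=4: [0, 14, 27, 18, 8]
q=5: [7, 8, 21, 25, 15]
Optimal cycle mean attained by: cycle 1->2->1, total 8 + (-7), length 2.
Answer: λ = 1/2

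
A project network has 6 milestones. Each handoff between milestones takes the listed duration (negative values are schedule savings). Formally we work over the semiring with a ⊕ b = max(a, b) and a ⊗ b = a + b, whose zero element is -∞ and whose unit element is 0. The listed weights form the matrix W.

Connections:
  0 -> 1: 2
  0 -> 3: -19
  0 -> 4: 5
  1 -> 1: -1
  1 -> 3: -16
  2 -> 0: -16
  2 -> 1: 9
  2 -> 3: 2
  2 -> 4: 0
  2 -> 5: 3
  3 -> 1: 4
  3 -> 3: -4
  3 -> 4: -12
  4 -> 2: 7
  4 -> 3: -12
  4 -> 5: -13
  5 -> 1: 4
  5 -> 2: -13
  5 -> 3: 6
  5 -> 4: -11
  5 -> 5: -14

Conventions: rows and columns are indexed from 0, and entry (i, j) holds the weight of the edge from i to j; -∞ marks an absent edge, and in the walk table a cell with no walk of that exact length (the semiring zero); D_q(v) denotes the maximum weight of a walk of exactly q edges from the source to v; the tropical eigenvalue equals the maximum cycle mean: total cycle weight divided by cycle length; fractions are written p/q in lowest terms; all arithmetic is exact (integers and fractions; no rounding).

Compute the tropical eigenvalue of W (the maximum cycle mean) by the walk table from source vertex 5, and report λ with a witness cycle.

q=0: [-∞, -∞, -∞, -∞, -∞, 0]
q=1: [-∞, 4, -13, 6, -11, -14]
q=2: [-29, 10, -4, 2, -6, -10]
q=3: [-20, 9, 1, -2, -4, -1]
q=4: [-15, 10, 3, 5, 1, 4]
q=5: [-13, 12, 8, 10, 3, 6]
q=6: [-8, 17, 10, 12, 8, 11]
Optimal cycle mean attained by: cycle 2->4->2, total 0 + 7, length 2.
Answer: λ = 7/2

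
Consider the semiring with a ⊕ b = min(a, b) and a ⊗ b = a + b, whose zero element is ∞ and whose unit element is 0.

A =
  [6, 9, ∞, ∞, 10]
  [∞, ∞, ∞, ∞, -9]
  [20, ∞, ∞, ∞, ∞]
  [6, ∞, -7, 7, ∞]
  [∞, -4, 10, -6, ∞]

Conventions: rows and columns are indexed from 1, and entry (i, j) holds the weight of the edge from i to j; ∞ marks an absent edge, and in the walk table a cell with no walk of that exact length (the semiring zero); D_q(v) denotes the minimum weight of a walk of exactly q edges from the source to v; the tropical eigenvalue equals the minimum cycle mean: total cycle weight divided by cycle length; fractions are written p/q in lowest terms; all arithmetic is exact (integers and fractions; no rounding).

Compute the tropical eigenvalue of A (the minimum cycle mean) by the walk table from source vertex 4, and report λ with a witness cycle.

q=0: [∞, ∞, ∞, 0, ∞]
q=1: [6, ∞, -7, 7, ∞]
q=2: [12, 15, 0, 14, 16]
q=3: [18, 12, 7, 10, 6]
q=4: [16, 2, 3, 0, 3]
q=5: [6, -1, -7, -3, -7]
Optimal cycle mean attained by: cycle 2->5->2, total (-9) + (-4), length 2.
Answer: λ = -13/2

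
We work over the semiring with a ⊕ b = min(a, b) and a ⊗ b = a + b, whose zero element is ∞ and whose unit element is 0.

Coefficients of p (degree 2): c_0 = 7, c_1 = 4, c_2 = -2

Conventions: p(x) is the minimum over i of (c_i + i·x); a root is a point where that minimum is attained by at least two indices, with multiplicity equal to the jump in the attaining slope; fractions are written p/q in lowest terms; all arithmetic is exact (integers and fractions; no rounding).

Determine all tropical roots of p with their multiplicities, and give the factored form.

hull edge (i=0, c=7) to (i=2, c=-2): slope -9/2, span 2
Factored form: p(x) = -2 ⊗ (x ⊕ 9/2) ⊗ (x ⊕ 9/2)
Answer: roots = 9/2 (mult 2)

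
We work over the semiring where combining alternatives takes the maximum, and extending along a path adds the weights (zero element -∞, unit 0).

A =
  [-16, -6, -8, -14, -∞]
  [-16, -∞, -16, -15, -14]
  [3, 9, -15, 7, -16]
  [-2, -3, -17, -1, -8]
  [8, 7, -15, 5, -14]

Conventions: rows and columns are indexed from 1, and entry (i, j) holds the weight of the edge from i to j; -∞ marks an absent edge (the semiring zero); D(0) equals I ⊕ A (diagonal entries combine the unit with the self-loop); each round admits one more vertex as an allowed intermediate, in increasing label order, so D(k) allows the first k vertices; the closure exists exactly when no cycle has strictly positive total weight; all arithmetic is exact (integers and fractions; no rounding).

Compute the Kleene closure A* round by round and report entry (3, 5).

D(0):
  [0, -6, -8, -14, -∞]
  [-16, 0, -16, -15, -14]
  [3, 9, 0, 7, -16]
  [-2, -3, -17, 0, -8]
  [8, 7, -15, 5, 0]
D(1):
  [0, -6, -8, -14, -∞]
  [-16, 0, -16, -15, -14]
  [3, 9, 0, 7, -16]
  [-2, -3, -10, 0, -8]
  [8, 7, 0, 5, 0]
D(2):
  [0, -6, -8, -14, -20]
  [-16, 0, -16, -15, -14]
  [3, 9, 0, 7, -5]
  [-2, -3, -10, 0, -8]
  [8, 7, 0, 5, 0]
D(3):
  [0, 1, -8, -1, -13]
  [-13, 0, -16, -9, -14]
  [3, 9, 0, 7, -5]
  [-2, -1, -10, 0, -8]
  [8, 9, 0, 7, 0]
D(4):
  [0, 1, -8, -1, -9]
  [-11, 0, -16, -9, -14]
  [5, 9, 0, 7, -1]
  [-2, -1, -10, 0, -8]
  [8, 9, 0, 7, 0]
D(5):
  [0, 1, -8, -1, -9]
  [-6, 0, -14, -7, -14]
  [7, 9, 0, 7, -1]
  [0, 1, -8, 0, -8]
  [8, 9, 0, 7, 0]
Answer: A*[3][5] = -1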